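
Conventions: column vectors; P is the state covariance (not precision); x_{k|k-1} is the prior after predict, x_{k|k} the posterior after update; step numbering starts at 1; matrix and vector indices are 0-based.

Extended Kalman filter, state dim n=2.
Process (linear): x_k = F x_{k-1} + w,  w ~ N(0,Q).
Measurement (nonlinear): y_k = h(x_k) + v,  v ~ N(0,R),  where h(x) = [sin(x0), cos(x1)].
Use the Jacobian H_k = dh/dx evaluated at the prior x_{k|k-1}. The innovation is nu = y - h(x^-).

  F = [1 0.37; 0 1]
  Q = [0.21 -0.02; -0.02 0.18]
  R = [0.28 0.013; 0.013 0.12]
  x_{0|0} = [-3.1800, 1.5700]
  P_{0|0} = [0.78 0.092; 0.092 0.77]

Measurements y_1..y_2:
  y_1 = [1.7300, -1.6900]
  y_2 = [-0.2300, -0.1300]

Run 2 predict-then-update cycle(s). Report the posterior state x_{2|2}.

x_post = [-2.9928, 2.7751]

step 1: x^-=[-2.5991, 1.5700]  P^-=[1.1635 0.3569; 0.3569 0.9500]  H_jac=[-0.8564 0.0000; 0.0000 -1.0000]  S=[1.1334 0.3187; 0.3187 1.0700]  K=[-0.8572 -0.0783; -0.0219 -0.8813]  nu=[2.2463, -1.6908]  x^+=[-4.3922, 3.0110]  P^+=[0.2814 0.0205; 0.0205 0.1060]
step 2: x^-=[-3.2781, 3.0110]  P^-=[0.5211 0.0398; 0.0398 0.2860]  H_jac=[-0.9907 0.0000; 0.0000 -0.1303]  S=[0.7915 0.0181; 0.0181 0.1249]  K=[-0.6535 0.0534; -0.0431 -0.2922]  nu=[-0.3661, 0.8615]  x^+=[-2.9928, 2.7751]  P^+=[0.1840 0.0160; 0.0160 0.2735]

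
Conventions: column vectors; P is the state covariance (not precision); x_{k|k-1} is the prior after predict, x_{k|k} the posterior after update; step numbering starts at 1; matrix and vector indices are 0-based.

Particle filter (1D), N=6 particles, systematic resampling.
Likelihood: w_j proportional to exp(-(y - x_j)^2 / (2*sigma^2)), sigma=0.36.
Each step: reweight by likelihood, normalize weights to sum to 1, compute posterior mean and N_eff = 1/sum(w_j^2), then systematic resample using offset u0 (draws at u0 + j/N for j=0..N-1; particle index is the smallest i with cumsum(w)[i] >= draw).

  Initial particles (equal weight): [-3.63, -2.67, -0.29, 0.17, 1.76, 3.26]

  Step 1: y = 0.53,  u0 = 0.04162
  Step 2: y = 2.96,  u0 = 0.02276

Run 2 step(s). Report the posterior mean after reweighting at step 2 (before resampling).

step 1: w=[0.0000, 0.0000, 0.1092, 0.8865, 0.0043, 0.0000]  mean=0.1265  Neff=1.2533  idx=[2, 3, 3, 3, 3, 3]
step 2: w=[0.0000, 0.2000, 0.2000, 0.2000, 0.2000, 0.2000]  mean=0.1700  Neff=5.0000  idx=[1, 1, 2, 3, 4, 5]

post_mean = 0.1700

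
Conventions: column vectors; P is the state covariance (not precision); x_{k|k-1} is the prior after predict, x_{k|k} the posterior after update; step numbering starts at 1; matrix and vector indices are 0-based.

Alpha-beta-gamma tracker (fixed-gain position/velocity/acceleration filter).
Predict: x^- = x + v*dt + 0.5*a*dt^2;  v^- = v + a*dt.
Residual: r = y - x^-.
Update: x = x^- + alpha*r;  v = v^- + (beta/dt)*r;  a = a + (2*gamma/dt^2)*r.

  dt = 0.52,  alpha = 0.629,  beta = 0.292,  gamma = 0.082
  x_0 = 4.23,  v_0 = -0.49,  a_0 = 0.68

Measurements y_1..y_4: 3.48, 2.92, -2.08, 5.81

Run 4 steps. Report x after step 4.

step 1: x_pred=4.0671  r=-0.5871  x^+=3.6978  v^+=-0.4661  a^+=0.3239
step 2: x_pred=3.4992  r=-0.5792  x^+=3.1349  v^+=-0.6229  a^+=-0.0274
step 3: x_pred=2.8073  r=-4.8873  x^+=-0.2668  v^+=-3.3816  a^+=-2.9916
step 4: x_pred=-2.4297  r=8.2397  x^+=2.7531  v^+=-0.3103  a^+=2.0059

x_post = 2.7531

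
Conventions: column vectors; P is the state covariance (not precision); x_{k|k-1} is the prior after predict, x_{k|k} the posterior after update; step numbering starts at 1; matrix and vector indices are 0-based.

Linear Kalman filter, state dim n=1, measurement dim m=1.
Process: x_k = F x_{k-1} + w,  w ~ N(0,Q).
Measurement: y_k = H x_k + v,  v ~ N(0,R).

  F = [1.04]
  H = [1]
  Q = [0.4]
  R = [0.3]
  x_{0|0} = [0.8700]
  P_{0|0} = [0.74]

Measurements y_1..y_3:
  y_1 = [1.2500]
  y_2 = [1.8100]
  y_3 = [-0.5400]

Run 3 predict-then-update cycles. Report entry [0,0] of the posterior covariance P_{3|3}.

P_post[0,0] = 0.2025

step 1: x^-=[0.9048]  P^-=[1.2004]  S=[1.5004]  K=[0.8001]  nu=[0.3452]  x^+=[1.1810]  P^+=[0.2400]
step 2: x^-=[1.2282]  P^-=[0.6596]  S=[0.9596]  K=[0.6874]  nu=[0.5818]  x^+=[1.6281]  P^+=[0.2062]
step 3: x^-=[1.6932]  P^-=[0.6230]  S=[0.9230]  K=[0.6750]  nu=[-2.2332]  x^+=[0.1858]  P^+=[0.2025]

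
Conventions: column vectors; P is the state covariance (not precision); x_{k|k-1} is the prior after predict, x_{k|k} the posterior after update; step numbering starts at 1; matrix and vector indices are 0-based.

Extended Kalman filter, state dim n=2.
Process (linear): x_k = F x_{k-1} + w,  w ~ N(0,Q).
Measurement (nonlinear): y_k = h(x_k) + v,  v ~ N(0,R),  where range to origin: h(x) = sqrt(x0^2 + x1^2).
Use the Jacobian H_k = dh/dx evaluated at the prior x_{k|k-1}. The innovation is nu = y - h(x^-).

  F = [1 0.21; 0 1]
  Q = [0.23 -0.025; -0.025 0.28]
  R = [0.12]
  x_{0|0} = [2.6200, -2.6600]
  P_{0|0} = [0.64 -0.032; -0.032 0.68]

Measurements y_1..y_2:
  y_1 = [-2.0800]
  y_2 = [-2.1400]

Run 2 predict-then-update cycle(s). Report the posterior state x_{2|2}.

step 1: x^-=[2.0614, -2.6600]  P^-=[0.8865 0.0858; 0.0858 0.9600]  H_jac=[0.6126 -0.7904]  S=[0.9694]  K=[0.4903; -0.7286]  nu=[-5.4453]  x^+=[-0.6082, 1.3073]  P^+=[0.6536 0.4321; 0.4321 0.4454]
step 2: x^-=[-0.3337, 1.3073]  P^-=[1.0847 0.5006; 0.5006 0.7254]  H_jac=[-0.2473 0.9689]  S=[0.6275]  K=[0.3455; 0.9229]  nu=[-3.4892]  x^+=[-1.5392, -1.9128]  P^+=[1.0098 0.3005; 0.3005 0.1910]

x_post = [-1.5392, -1.9128]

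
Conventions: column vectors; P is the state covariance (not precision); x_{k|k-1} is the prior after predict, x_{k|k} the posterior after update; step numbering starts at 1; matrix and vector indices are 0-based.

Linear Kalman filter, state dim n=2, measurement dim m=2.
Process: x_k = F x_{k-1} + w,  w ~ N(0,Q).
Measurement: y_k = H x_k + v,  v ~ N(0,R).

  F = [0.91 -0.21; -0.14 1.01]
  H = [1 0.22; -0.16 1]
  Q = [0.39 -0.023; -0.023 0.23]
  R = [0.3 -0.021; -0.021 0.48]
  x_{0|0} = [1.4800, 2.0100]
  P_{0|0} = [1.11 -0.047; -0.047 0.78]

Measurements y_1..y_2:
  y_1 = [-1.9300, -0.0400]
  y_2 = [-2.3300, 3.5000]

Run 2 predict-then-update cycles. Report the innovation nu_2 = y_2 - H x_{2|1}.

innov = [-1.1763, 2.6652]

step 1: x^-=[0.9247, 1.8229]  P^-=[1.3616 -0.3744; -0.3744 1.0607]  S=[1.5481 -0.3667; -0.3667 1.6954]  K=[0.7837 -0.1798; 0.0690 0.6759]  nu=[-3.2557, -1.7149]  x^+=[-1.3183, 0.4391]  P^+=[0.2526 -0.0624; -0.0624 0.3130]
step 2: x^-=[-1.2919, 0.6281]  P^-=[0.6368 -0.1807; -0.1807 0.5719]  S=[0.8850 -0.1714; -0.1714 1.1260]  K=[0.6451 -0.1528; 0.0426 0.5400]  nu=[-1.1763, 2.6652]  x^+=[-2.4578, 2.0173]  P^+=[0.2085 -0.0535; -0.0535 0.2498]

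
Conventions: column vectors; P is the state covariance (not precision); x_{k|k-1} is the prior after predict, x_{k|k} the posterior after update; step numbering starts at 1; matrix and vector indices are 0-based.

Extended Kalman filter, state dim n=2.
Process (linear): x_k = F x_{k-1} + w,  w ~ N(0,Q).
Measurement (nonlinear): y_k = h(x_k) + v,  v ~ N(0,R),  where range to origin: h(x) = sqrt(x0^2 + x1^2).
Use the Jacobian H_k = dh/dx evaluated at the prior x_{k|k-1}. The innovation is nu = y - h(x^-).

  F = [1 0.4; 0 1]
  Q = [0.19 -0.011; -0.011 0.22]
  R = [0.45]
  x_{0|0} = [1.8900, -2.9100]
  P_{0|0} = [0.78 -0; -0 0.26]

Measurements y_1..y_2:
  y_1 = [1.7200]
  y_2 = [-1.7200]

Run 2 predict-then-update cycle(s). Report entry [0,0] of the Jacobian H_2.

H_jac[0,0] = -0.1746

step 1: x^-=[0.7260, -2.9100]  P^-=[1.0116 0.0930; 0.0930 0.4800]  H_jac=[0.2421 -0.9703]  S=[0.9175]  K=[0.1686; -0.4831]  nu=[-1.2792]  x^+=[0.5104, -2.2920]  P^+=[0.9855 0.1677; 0.1677 0.2659]
step 2: x^-=[-0.4064, -2.2920]  P^-=[1.3522 0.2631; 0.2631 0.4859]  H_jac=[-0.1746 -0.9846]  S=[1.0527]  K=[-0.4703; -0.4981]  nu=[-4.0478]  x^+=[1.4973, -0.2759]  P^+=[1.1194 0.0165; 0.0165 0.2247]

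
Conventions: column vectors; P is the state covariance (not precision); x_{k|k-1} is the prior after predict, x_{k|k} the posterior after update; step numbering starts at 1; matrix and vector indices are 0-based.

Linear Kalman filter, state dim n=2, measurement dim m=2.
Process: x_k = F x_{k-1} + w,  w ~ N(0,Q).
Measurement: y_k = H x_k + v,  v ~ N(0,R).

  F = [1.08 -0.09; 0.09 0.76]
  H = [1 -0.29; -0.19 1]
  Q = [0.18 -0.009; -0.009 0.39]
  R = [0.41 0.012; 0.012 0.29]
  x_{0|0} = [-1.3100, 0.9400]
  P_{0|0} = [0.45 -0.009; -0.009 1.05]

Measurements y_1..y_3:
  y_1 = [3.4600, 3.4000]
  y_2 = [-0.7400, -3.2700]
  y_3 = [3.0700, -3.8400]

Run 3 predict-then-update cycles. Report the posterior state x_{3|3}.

step 1: x^-=[-1.4994, 0.5965]  P^-=[0.7151 -0.0444; -0.0444 0.9989]  S=[1.2349 -0.4604; -0.4604 1.3316]  K=[0.6188 0.0786; 0.0132 0.7611]  nu=[5.1324, 2.5186]  x^+=[1.8746, 2.5811]  P^+=[0.2788 0.0832; 0.0832 0.2367]
step 2: x^-=[1.7923, 2.1304]  P^-=[0.4909 0.0695; 0.0695 0.5403]  S=[0.9060 -0.1646; -0.1646 0.8216]  K=[0.5338 0.0780; 0.0211 0.6458]  nu=[-1.9144, -5.0598]  x^+=[0.3756, -1.1776]  P^+=[0.2415 0.0749; 0.0749 0.2018]
step 3: x^-=[0.5116, -0.8612]  P^-=[0.4488 0.0616; 0.0616 0.5187]  S=[0.8667 -0.1587; -0.1587 0.8016]  K=[0.5103 0.0715; 0.0138 0.6353]  nu=[2.3086, -2.8816]  x^+=[1.4837, -2.6600]  P^+=[0.2306 0.0707; 0.0707 0.1978]

x_post = [1.4837, -2.6600]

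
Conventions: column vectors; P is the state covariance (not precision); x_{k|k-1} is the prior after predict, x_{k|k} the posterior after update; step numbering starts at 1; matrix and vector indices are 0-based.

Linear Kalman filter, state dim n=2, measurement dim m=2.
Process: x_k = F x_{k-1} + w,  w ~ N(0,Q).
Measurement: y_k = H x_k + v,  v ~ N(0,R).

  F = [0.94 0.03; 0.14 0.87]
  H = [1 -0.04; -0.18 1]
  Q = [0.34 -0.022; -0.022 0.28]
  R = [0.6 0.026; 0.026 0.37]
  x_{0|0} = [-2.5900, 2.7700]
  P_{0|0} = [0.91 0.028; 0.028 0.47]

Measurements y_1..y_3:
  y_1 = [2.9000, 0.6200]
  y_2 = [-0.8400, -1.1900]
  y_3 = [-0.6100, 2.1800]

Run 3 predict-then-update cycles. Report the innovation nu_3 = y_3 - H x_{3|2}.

innov = [-0.7570, 2.2730]

step 1: x^-=[-2.3515, 2.0473]  P^-=[1.1461 0.1330; 0.1330 0.6604]  S=[1.7365 -0.0727; -0.0727 1.0196]  K=[0.6559 -0.0251; 0.0878 0.6305]  nu=[5.3334, -1.8506]  x^+=[1.1930, 1.3489]  P^+=[0.3960 0.0791; 0.0791 0.2498]
step 2: x^-=[1.1619, 1.3405]  P^-=[0.6946 0.1016; 0.1016 0.4961]  S=[1.2873 -0.0165; -0.0165 0.8520]  K=[0.5362 -0.0171; 0.0707 0.5622]  nu=[-1.9482, -2.3214]  x^+=[0.1568, -0.1023]  P^+=[0.3239 0.0659; 0.0659 0.2217]
step 3: x^-=[0.1443, -0.0670]  P^-=[0.6301 0.0806; 0.0806 0.4702]  S=[1.2244 -0.0250; -0.0250 0.8316]  K=[0.5115 -0.0241; 0.0617 0.5498]  nu=[-0.7570, 2.2730]  x^+=[-0.2976, 1.1360]  P^+=[0.3087 0.0600; 0.0600 0.2158]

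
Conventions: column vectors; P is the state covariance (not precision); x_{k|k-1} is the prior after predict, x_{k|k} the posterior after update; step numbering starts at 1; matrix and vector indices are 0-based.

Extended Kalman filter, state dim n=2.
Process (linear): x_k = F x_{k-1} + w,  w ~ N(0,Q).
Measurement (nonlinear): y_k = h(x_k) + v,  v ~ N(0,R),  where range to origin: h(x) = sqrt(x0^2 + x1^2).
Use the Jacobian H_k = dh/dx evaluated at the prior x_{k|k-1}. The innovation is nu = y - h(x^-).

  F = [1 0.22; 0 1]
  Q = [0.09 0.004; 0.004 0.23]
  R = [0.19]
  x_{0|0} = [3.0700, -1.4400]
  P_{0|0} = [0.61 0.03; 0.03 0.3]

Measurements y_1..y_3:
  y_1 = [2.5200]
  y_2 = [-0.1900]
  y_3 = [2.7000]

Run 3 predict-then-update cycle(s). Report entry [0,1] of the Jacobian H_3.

step 1: x^-=[2.7532, -1.4400]  P^-=[0.7277 0.1000; 0.1000 0.5300]  H_jac=[0.8861 -0.4635]  S=[0.7931]  K=[0.7546; -0.1980]  nu=[-0.5870]  x^+=[2.3102, -1.3238]  P^+=[0.2761 0.2185; 0.2185 0.4989]
step 2: x^-=[2.0190, -1.3238]  P^-=[0.4864 0.3323; 0.3323 0.7289]  H_jac=[0.8363 -0.5483]  S=[0.4446]  K=[0.5051; -0.2740]  nu=[-2.6043]  x^+=[0.7036, -0.6102]  P^+=[0.3729 0.3938; 0.3938 0.6955]
step 3: x^-=[0.5693, -0.6102]  P^-=[0.6699 0.5508; 0.5508 0.9255]  H_jac=[0.6822 -0.7312]  S=[0.4471]  K=[0.1214; -0.6731]  nu=[1.8654]  x^+=[0.7958, -1.8659]  P^+=[0.6633 0.5873; 0.5873 0.7230]

H_jac[0,1] = -0.7312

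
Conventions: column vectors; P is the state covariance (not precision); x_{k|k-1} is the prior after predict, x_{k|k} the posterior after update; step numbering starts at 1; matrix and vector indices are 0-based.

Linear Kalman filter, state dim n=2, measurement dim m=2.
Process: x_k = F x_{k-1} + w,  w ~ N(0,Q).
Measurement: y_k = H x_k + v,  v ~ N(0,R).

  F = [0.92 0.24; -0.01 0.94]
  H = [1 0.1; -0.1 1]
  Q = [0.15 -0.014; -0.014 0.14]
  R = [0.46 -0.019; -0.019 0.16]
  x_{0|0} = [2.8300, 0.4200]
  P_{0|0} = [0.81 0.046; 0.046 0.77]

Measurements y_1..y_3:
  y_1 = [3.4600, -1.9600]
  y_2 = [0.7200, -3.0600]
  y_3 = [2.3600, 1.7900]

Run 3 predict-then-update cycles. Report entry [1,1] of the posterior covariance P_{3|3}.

P_post[1,1] = 0.0929

step 1: x^-=[2.7044, 0.3665]  P^-=[0.9002 0.1919; 0.1919 0.8196]  S=[1.4068 0.1629; 0.1629 0.9502]  K=[0.6541 -0.0049; 0.0991 0.8253]  nu=[0.7189, -2.0561]  x^+=[3.1848, -1.2592]  P^+=[0.2993 0.0167; 0.0167 0.1318]
step 2: x^-=[2.6278, -1.2155]  P^-=[0.4183 0.0274; 0.0274 0.2562]  S=[0.8864 -0.0081; -0.0081 0.4149]  K=[0.4748 -0.0255; 0.0654 0.6122]  nu=[-1.7863, -1.5817]  x^+=[1.8200, -2.3006]  P^+=[0.2180 0.0087; 0.0087 0.0976]
step 3: x^-=[1.1223, -2.1808]  P^-=[0.3440 0.0135; 0.0135 0.2261]  S=[0.8090 -0.0174; -0.0174 0.3868]  K=[0.4262 -0.0348; 0.0572 0.5835]  nu=[1.4558, 4.0830]  x^+=[1.6005, 0.2851]  P^+=[0.1961 0.0059; 0.0059 0.0929]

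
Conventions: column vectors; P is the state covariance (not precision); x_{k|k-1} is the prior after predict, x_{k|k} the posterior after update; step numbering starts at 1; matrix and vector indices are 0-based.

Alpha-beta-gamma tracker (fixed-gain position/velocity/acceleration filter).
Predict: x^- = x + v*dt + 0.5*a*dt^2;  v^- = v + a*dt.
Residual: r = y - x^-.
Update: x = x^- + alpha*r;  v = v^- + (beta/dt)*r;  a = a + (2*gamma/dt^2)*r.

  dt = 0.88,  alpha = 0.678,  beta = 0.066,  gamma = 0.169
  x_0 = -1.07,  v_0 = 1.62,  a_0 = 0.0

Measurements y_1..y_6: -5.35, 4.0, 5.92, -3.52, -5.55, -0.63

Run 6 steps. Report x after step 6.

step 1: x_pred=0.3556  r=-5.7056  x^+=-3.5128  v^+=1.1921  a^+=-2.4903
step 2: x_pred=-3.4280  r=7.4280  x^+=1.6082  v^+=-0.4423  a^+=0.7518
step 3: x_pred=1.5101  r=4.4099  x^+=4.5000  v^+=0.5500  a^+=2.6766
step 4: x_pred=6.0204  r=-9.5404  x^+=-0.4480  v^+=2.1899  a^+=-1.4875
step 5: x_pred=0.9031  r=-6.4531  x^+=-3.4721  v^+=0.3969  a^+=-4.3041
step 6: x_pred=-4.7894  r=4.1594  x^+=-1.9693  v^+=-3.0787  a^+=-2.4887

x_post = -1.9693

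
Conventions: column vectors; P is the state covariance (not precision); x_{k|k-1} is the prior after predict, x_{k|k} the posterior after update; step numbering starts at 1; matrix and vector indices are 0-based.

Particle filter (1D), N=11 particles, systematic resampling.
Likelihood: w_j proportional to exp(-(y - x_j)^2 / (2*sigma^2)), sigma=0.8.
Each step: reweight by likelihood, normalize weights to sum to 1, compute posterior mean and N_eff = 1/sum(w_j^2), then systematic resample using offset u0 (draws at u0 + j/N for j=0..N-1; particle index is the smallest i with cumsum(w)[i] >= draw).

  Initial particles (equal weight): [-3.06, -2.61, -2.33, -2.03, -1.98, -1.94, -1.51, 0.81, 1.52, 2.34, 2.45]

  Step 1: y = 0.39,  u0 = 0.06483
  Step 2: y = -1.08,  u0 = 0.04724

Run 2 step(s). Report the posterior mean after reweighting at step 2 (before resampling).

post_mean = -0.7887

step 1: w=[0.0001, 0.0006, 0.0022, 0.0072, 0.0087, 0.0101, 0.0417, 0.6100, 0.2582, 0.0359, 0.0254]  mean=0.9115  Neff=2.2593  idx=[6, 7, 7, 7, 7, 7, 7, 8, 8, 8, 9]
step 2: w=[0.6929, 0.0491, 0.0491, 0.0491, 0.0491, 0.0491, 0.0491, 0.0041, 0.0041, 0.0041, 0.0001]  mean=-0.7887  Neff=2.0218  idx=[0, 0, 0, 0, 0, 0, 0, 0, 2, 4, 6]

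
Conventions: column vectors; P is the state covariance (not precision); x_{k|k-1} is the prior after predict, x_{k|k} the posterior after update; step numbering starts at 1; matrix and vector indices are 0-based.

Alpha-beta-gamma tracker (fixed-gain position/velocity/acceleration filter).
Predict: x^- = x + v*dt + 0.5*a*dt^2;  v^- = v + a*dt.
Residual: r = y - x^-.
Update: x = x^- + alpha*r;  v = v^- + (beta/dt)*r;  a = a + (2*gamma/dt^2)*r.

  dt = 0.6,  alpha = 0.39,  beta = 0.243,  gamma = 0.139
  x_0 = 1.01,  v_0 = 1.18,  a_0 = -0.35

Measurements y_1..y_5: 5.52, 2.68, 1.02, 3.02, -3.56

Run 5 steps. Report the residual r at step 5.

resid = -6.0126

step 1: x_pred=1.6550  r=3.8650  x^+=3.1623  v^+=2.5353  a^+=2.6346
step 2: x_pred=5.1578  r=-2.4778  x^+=4.1914  v^+=3.1126  a^+=0.7212
step 3: x_pred=6.1888  r=-5.1688  x^+=4.1730  v^+=1.4520  a^+=-3.2702
step 4: x_pred=4.4555  r=-1.4355  x^+=3.8957  v^+=-1.0916  a^+=-4.3788
step 5: x_pred=2.4526  r=-6.0126  x^+=0.1077  v^+=-6.1539  a^+=-9.0218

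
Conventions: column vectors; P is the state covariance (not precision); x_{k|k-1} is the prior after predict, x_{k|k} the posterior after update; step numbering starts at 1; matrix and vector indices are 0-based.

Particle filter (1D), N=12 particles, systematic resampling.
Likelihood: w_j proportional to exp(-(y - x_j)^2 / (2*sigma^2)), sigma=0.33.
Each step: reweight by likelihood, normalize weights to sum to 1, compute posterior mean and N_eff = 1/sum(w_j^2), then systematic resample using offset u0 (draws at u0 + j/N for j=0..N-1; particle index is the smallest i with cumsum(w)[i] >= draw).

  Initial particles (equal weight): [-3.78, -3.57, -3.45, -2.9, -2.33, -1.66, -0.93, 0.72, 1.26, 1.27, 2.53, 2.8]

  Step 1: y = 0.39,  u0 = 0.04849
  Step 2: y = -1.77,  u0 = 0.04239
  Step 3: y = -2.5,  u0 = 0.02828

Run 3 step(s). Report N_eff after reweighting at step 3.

N_eff = 12.0000

step 1: w=[0.0000, 0.0000, 0.0000, 0.0000, 0.0000, 0.0000, 0.0005, 0.9102, 0.0465, 0.0429, 0.0000, 0.0000]  mean=0.7678  Neff=1.2013  idx=[7, 7, 7, 7, 7, 7, 7, 7, 7, 7, 7, 9]
step 2: w=[0.0909, 0.0909, 0.0909, 0.0909, 0.0909, 0.0909, 0.0909, 0.0909, 0.0909, 0.0909, 0.0909, 0.0000]  mean=0.7200  Neff=11.0000  idx=[0, 1, 2, 3, 4, 5, 5, 6, 7, 8, 9, 10]
step 3: w=[0.0833, 0.0833, 0.0833, 0.0833, 0.0833, 0.0833, 0.0833, 0.0833, 0.0833, 0.0833, 0.0833, 0.0833]  mean=0.7200  Neff=12.0000  idx=[0, 1, 2, 3, 4, 5, 6, 7, 8, 9, 10, 11]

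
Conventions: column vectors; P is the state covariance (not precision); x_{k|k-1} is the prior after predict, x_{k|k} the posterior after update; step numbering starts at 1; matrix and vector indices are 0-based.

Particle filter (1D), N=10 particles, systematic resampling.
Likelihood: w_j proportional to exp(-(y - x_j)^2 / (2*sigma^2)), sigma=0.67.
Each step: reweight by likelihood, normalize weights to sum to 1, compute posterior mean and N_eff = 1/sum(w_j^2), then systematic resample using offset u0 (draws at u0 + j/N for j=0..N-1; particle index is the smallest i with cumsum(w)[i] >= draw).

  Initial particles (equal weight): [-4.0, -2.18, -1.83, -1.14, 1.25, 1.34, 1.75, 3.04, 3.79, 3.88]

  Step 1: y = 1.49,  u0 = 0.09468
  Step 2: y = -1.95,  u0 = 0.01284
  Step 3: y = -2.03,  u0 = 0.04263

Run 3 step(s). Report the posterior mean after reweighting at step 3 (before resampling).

step 1: w=[0.0000, 0.0000, 0.0000, 0.0002, 0.3218, 0.3346, 0.3182, 0.0236, 0.0009, 0.0006]  mean=1.4851  Neff=3.1508  idx=[4, 4, 4, 5, 5, 5, 6, 6, 6, 7]
step 2: w=[0.2160, 0.2160, 0.2160, 0.1127, 0.1127, 0.1127, 0.0046, 0.0046, 0.0046, 0.0000]  mean=1.2874  Neff=5.6135  idx=[0, 0, 0, 1, 1, 2, 2, 3, 4, 5]
step 3: w=[0.1171, 0.1171, 0.1171, 0.1171, 0.1171, 0.1171, 0.1171, 0.0601, 0.0601, 0.0601]  mean=1.2662  Neff=9.3619  idx=[0, 1, 2, 2, 3, 4, 5, 6, 7, 9]

post_mean = 1.2662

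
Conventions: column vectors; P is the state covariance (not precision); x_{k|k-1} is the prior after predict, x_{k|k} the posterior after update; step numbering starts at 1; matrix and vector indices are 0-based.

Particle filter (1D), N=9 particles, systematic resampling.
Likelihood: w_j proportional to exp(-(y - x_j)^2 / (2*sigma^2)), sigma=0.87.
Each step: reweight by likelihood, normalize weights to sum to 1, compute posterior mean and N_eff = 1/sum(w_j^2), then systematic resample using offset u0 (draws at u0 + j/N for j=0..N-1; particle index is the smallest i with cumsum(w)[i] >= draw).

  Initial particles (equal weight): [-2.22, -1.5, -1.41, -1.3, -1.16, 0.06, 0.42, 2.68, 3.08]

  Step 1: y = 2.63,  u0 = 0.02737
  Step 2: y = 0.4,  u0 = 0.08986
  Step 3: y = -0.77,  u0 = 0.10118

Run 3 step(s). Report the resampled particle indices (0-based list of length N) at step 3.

resampled_idx = [0, 1, 2, 3, 3, 4, 5, 6, 8]

step 1: w=[0.0000, 0.0000, 0.0000, 0.0000, 0.0000, 0.0066, 0.0206, 0.5184, 0.4543]  mean=2.7975  Neff=2.1026  idx=[7, 7, 7, 7, 7, 8, 8, 8, 8]
step 2: w=[0.1645, 0.1645, 0.1645, 0.1645, 0.1645, 0.0444, 0.0444, 0.0444, 0.0444]  mean=2.7510  Neff=6.9837  idx=[0, 1, 1, 2, 3, 3, 4, 6, 8]
step 3: w=[0.1372, 0.1372, 0.1372, 0.1372, 0.1372, 0.1372, 0.1372, 0.0199, 0.0199]  mean=2.6959  Neff=7.5478  idx=[0, 1, 2, 3, 3, 4, 5, 6, 8]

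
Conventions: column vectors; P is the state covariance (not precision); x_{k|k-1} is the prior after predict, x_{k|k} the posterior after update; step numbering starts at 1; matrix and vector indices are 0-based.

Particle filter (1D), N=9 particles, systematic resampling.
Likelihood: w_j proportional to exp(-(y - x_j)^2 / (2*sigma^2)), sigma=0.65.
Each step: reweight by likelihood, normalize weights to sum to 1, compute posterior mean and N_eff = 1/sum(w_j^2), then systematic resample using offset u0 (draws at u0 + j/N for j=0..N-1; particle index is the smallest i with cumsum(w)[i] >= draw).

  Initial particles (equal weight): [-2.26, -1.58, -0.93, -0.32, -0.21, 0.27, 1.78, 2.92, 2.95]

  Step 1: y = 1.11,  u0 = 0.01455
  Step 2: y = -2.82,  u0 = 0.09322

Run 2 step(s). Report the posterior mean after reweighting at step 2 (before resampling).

step 1: w=[0.0000, 0.0001, 0.0057, 0.0692, 0.0990, 0.3378, 0.4578, 0.0161, 0.0142]  mean=0.9465  Neff=2.9517  idx=[3, 4, 5, 5, 5, 6, 6, 6, 6]
step 2: w=[0.6350, 0.3265, 0.0128, 0.0128, 0.0128, 0.0000, 0.0000, 0.0000, 0.0000]  mean=-0.2614  Neff=1.9593  idx=[0, 0, 0, 0, 0, 1, 1, 1, 3]

post_mean = -0.2614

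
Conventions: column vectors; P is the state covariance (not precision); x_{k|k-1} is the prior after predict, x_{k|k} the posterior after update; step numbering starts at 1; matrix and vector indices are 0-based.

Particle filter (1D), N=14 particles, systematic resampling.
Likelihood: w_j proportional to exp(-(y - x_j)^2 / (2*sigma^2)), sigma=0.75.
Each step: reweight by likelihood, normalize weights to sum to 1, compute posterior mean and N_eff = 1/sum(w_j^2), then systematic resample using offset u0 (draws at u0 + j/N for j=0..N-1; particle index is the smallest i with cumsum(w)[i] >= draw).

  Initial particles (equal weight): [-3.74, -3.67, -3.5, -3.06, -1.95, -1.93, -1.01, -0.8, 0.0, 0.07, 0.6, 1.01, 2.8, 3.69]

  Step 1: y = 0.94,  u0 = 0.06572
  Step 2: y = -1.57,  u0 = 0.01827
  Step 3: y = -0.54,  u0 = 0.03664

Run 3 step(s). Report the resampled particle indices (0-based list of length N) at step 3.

step 1: w=[0.0000, 0.0000, 0.0000, 0.0000, 0.0002, 0.0002, 0.0113, 0.0225, 0.1512, 0.1693, 0.2993, 0.3303, 0.0153, 0.0004]  mean=0.5392  Neff=3.9832  idx=[8, 8, 9, 9, 9, 10, 10, 10, 10, 11, 11, 11, 11, 12]
step 2: w=[0.1962, 0.1962, 0.1607, 0.1607, 0.1607, 0.0267, 0.0267, 0.0267, 0.0267, 0.0047, 0.0047, 0.0047, 0.0047, 0.0000]  mean=0.1169  Neff=6.3556  idx=[0, 0, 0, 1, 1, 1, 2, 2, 3, 3, 4, 4, 5, 7]
step 3: w=[0.0806, 0.0806, 0.0806, 0.0806, 0.0806, 0.0806, 0.0751, 0.0751, 0.0751, 0.0751, 0.0751, 0.0751, 0.0329, 0.0329]  mean=0.0710  Neff=13.3364  idx=[0, 1, 2, 3, 3, 4, 5, 6, 7, 8, 9, 10, 11, 12]

resampled_idx = [0, 1, 2, 3, 3, 4, 5, 6, 7, 8, 9, 10, 11, 12]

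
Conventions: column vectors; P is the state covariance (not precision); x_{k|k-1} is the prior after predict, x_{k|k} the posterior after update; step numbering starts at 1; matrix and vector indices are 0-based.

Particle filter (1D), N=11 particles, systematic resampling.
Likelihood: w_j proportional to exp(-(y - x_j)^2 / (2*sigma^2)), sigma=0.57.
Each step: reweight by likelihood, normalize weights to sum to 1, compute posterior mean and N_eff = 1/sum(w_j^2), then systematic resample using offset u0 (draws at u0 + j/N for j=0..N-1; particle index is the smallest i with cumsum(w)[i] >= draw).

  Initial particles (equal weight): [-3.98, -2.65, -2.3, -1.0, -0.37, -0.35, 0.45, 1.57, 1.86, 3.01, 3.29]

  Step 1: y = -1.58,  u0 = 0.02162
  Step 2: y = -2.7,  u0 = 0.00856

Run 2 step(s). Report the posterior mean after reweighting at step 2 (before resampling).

post_mean = -2.4412

step 1: w=[0.0001, 0.1207, 0.3166, 0.4189, 0.0739, 0.0685, 0.0012, 0.0000, 0.0000, 0.0000, 0.0000]  mean=-1.5182  Neff=3.3280  idx=[1, 1, 2, 2, 2, 3, 3, 3, 3, 3, 5]
step 2: w=[0.2266, 0.2266, 0.1778, 0.1778, 0.1778, 0.0027, 0.0027, 0.0027, 0.0027, 0.0027, 0.0000]  mean=-2.4412  Neff=5.0612  idx=[0, 0, 0, 1, 1, 2, 2, 3, 3, 4, 4]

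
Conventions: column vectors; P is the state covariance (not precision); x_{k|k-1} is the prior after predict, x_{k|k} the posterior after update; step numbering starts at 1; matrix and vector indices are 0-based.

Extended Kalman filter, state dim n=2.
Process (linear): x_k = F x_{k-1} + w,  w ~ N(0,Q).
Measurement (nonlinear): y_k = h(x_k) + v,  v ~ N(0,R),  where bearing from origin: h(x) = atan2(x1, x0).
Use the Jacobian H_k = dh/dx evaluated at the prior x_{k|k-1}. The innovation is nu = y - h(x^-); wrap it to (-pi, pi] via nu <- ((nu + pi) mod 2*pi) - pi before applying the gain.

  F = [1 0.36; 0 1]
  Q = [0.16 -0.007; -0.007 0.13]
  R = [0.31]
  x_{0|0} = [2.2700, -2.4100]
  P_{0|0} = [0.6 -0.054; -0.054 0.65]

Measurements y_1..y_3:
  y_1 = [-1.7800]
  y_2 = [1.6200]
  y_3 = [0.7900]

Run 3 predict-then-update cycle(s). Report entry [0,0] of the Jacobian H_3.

H_jac[0,0] = 0.1367

step 1: x^-=[1.4024, -2.4100]  P^-=[0.8054 0.1730; 0.1730 0.7800]  H_jac=[0.3100 0.1804]  S=[0.4321]  K=[0.6499; 0.4497]  nu=[-0.7362]  x^+=[0.9239, -2.7411]  P^+=[0.6228 0.0467; 0.0467 0.6926]
step 2: x^-=[-0.0629, -2.7411]  P^-=[0.9062 0.2890; 0.2890 0.8226]  H_jac=[0.3646 -0.0084]  S=[0.4288]  K=[0.7650; 0.2297]  nu=[-3.0694]  x^+=[-2.4110, -3.4463]  P^+=[0.6553 0.2137; 0.2137 0.8000]
step 3: x^-=[-3.6517, -3.4463]  P^-=[1.0728 0.4947; 0.4947 0.9300]  H_jac=[0.1367 -0.1448]  S=[0.3300]  K=[0.2273; -0.2033]  nu=[-3.1081]  x^+=[-4.3581, -2.8144]  P^+=[1.0558 0.5099; 0.5099 0.9163]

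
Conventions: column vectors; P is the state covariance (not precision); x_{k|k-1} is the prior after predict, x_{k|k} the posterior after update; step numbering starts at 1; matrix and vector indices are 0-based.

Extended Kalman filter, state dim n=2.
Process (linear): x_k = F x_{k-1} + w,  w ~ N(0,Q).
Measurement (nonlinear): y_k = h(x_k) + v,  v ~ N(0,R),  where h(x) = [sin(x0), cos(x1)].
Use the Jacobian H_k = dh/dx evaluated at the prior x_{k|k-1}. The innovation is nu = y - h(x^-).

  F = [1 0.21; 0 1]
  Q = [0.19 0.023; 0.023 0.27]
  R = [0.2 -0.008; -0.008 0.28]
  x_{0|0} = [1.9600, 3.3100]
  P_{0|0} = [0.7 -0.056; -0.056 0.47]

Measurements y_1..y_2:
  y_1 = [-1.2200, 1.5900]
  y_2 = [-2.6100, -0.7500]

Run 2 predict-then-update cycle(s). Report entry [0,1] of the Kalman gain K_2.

K[0,1] = 0.1294

step 1: x^-=[2.6551, 3.3100]  P^-=[0.8872 0.0657; 0.0657 0.7400]  H_jac=[-0.8840 0.0000; 0.0000 0.1676]  S=[0.8933 -0.0177; -0.0177 0.3008]  K=[-0.8783 -0.0152; -0.0569 0.4090]  nu=[-1.6875, 2.5759]  x^+=[4.0981, 4.4595]  P^+=[0.1986 0.0166; 0.0166 0.6860]
step 2: x^-=[5.0346, 4.4595]  P^-=[0.4258 0.1836; 0.1836 0.9560]  H_jac=[0.3167 0.0000; 0.0000 0.9682]  S=[0.2427 0.0483; 0.0483 1.1761]  K=[0.5298 0.1294; 0.0837 0.7835]  nu=[-1.6615, -0.4998]  x^+=[4.0896, 3.9289]  P^+=[0.3313 0.0330; 0.0330 0.2259]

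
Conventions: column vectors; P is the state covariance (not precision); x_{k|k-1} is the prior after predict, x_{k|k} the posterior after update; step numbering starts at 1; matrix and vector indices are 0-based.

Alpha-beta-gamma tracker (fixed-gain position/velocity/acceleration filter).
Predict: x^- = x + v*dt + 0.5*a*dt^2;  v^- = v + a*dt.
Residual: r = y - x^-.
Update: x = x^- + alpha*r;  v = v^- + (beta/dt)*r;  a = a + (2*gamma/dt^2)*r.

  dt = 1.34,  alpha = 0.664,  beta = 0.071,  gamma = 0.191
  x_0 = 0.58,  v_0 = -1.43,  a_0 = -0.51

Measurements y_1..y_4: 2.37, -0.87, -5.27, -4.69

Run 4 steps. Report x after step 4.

x_post = -5.0218

step 1: x_pred=-1.7941  r=4.1641  x^+=0.9709  v^+=-1.8928  a^+=0.3759
step 2: x_pred=-1.2280  r=0.3580  x^+=-0.9903  v^+=-1.3701  a^+=0.4520
step 3: x_pred=-2.4204  r=-2.8496  x^+=-4.3125  v^+=-0.9154  a^+=-0.1542
step 4: x_pred=-5.6776  r=0.9876  x^+=-5.0218  v^+=-1.0697  a^+=0.0559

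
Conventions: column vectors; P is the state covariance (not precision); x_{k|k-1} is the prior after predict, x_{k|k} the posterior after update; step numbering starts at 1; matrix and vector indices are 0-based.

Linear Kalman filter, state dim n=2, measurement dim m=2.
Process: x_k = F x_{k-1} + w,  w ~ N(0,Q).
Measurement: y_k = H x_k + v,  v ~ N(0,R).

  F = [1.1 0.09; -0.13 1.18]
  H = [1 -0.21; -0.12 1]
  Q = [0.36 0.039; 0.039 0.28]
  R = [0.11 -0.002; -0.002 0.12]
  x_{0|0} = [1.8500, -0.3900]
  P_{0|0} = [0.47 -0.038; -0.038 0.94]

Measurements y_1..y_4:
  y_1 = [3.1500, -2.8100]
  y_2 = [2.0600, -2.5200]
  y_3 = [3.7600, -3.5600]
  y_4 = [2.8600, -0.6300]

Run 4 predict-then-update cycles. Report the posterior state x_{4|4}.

x_post = [2.6770, -1.1963]

step 1: x^-=[1.9999, -0.7007]  P^-=[0.9288 0.0227; 0.0227 1.6085]  S=[1.1002 -0.4279; -0.4279 1.7364]  K=[0.9069 0.1724; 0.0811 0.9447]  nu=[1.0030, -1.8693]  x^+=[2.5872, -2.3854]  P^+=[0.1061 0.0316; 0.0316 0.1170]
step 2: x^-=[2.6313, -3.1511]  P^-=[0.4955 0.0769; 0.0769 0.4350]  S=[0.5924 -0.0740; -0.0740 0.5437]  K=[0.8273 0.1446; 0.0747 0.7933]  nu=[-1.2330, 0.9468]  x^+=[1.7482, -2.4920]  P^+=[0.0964 0.0273; 0.0273 0.0983]
step 3: x^-=[1.6987, -3.1679]  P^-=[0.4829 0.0707; 0.0707 0.4102]  S=[0.5813 -0.0736; -0.0736 0.5201]  K=[0.8230 0.1410; 0.0725 0.7825]  nu=[1.3960, -0.1883]  x^+=[2.8212, -3.2139]  P^+=[0.0959 0.0268; 0.0268 0.0970]
step 4: x^-=[2.8140, -4.1592]  P^-=[0.4821 0.0700; 0.0700 0.4084]  S=[0.5807 -0.0738; -0.0738 0.5186]  K=[0.8228 0.1406; 0.0723 0.7817]  nu=[-0.8275, 3.8669]  x^+=[2.6770, -1.1963]  P^+=[0.0958 0.0267; 0.0267 0.0969]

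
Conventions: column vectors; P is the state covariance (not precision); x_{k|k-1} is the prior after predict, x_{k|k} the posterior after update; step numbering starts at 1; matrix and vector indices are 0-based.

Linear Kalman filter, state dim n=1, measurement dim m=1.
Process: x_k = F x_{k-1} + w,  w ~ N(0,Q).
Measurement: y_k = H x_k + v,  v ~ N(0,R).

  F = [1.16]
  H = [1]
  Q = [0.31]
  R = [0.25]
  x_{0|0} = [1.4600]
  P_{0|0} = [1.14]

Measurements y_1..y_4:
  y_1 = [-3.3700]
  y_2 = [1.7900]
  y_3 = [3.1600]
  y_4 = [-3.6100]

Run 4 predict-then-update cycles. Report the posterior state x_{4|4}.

step 1: x^-=[1.6936]  P^-=[1.8440]  S=[2.0940]  K=[0.8806]  nu=[-5.0636]  x^+=[-2.7655]  P^+=[0.2202]
step 2: x^-=[-3.2079]  P^-=[0.6062]  S=[0.8562]  K=[0.7080]  nu=[4.9979]  x^+=[0.3307]  P^+=[0.1770]
step 3: x^-=[0.3836]  P^-=[0.5482]  S=[0.7982]  K=[0.6868]  nu=[2.7764]  x^+=[2.2904]  P^+=[0.1717]
step 4: x^-=[2.6569]  P^-=[0.5410]  S=[0.7910]  K=[0.6840]  nu=[-6.2669]  x^+=[-1.6294]  P^+=[0.1710]

x_post = [-1.6294]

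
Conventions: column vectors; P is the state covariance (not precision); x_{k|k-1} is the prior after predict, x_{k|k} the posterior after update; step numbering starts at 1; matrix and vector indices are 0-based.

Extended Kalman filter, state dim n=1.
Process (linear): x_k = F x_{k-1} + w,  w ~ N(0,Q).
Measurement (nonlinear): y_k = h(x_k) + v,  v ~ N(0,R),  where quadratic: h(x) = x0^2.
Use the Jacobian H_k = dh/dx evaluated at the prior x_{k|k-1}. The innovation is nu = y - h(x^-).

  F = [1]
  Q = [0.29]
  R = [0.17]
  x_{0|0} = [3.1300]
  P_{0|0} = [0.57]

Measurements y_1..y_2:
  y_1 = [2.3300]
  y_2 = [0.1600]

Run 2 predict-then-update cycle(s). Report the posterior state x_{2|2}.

x_post = [1.0470]

step 1: x^-=[3.1300]  P^-=[0.8600]  H_jac=[6.2600]  S=[33.8713]  K=[0.1589]  nu=[-7.4669]  x^+=[1.9432]  P^+=[0.0043]
step 2: x^-=[1.9432]  P^-=[0.2943]  H_jac=[3.8864]  S=[4.6153]  K=[0.2478]  nu=[-3.6160]  x^+=[1.0470]  P^+=[0.0108]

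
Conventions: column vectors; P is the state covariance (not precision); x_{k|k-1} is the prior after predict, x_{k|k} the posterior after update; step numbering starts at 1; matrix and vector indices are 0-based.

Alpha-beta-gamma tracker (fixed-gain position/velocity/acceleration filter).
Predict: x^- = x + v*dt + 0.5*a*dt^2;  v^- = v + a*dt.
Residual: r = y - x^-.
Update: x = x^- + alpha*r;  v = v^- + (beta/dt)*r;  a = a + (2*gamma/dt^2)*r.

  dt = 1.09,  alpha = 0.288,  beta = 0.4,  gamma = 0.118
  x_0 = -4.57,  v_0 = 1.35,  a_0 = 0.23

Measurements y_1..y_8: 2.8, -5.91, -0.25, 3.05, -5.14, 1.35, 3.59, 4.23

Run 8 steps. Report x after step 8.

step 1: x_pred=-2.9619  r=5.7619  x^+=-1.3025  v^+=3.7151  a^+=1.3745
step 2: x_pred=3.5636  r=-9.4736  x^+=0.8352  v^+=1.7368  a^+=-0.5073
step 3: x_pred=2.4270  r=-2.6770  x^+=1.6560  v^+=0.2015  a^+=-1.0390
step 4: x_pred=1.2584  r=1.7916  x^+=1.7744  v^+=-0.2736  a^+=-0.6832
step 5: x_pred=1.0704  r=-6.2104  x^+=-0.7182  v^+=-3.2972  a^+=-1.9168
step 6: x_pred=-5.4509  r=6.8009  x^+=-3.4922  v^+=-2.8908  a^+=-0.5659
step 7: x_pred=-6.9793  r=10.5693  x^+=-3.9354  v^+=0.3711  a^+=1.5336
step 8: x_pred=-2.6199  r=6.8499  x^+=-0.6471  v^+=4.5564  a^+=2.8942

x_post = -0.6471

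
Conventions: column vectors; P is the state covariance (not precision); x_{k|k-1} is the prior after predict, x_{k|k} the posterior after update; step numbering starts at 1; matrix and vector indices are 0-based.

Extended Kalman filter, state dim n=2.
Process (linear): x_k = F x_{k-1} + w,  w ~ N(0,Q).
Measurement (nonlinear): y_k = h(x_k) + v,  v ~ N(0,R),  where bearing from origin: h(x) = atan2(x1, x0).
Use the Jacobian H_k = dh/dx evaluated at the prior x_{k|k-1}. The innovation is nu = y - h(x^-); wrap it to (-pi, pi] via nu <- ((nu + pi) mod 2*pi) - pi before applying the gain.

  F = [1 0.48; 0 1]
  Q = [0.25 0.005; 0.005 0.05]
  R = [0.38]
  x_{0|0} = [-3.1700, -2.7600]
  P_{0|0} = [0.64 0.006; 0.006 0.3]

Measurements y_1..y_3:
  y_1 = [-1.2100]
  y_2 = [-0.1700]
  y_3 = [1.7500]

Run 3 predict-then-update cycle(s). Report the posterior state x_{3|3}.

x_post = [-7.0134, -2.9914]

step 1: x^-=[-4.4948, -2.7600]  P^-=[0.9649 0.1550; 0.1550 0.3500]  H_jac=[0.0992 -0.1616]  S=[0.3937]  K=[0.1795; -0.1046]  nu=[1.3809]  x^+=[-4.2469, -2.9044]  P^+=[0.9522 0.1624; 0.1624 0.3457]
step 2: x^-=[-5.6410, -2.9044]  P^-=[1.4377 0.3333; 0.3333 0.3957]  H_jac=[0.0721 -0.1401]  S=[0.3885]  K=[0.1468; -0.0808]  nu=[2.4961]  x^+=[-5.2746, -3.1061]  P^+=[1.4294 0.3379; 0.3379 0.3932]
step 3: x^-=[-6.7656, -3.1061]  P^-=[2.0944 0.5316; 0.5316 0.4432]  H_jac=[0.0560 -0.1221]  S=[0.3859]  K=[0.1360; -0.0630]  nu=[-1.8220]  x^+=[-7.0134, -2.9914]  P^+=[2.0872 0.5350; 0.5350 0.4416]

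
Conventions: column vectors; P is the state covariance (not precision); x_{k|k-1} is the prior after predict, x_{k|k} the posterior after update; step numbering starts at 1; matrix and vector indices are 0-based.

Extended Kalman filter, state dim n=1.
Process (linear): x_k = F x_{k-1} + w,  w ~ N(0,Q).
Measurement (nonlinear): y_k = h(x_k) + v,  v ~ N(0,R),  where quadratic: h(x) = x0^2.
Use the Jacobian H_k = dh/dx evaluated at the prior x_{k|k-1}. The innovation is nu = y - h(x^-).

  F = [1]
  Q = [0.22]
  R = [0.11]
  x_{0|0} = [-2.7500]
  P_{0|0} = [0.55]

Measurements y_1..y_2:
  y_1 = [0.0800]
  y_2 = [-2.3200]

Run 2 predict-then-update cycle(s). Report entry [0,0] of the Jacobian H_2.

H_jac[0,0] = -2.7919

step 1: x^-=[-2.7500]  P^-=[0.7700]  H_jac=[-5.5000]  S=[23.4025]  K=[-0.1810]  nu=[-7.4825]  x^+=[-1.3959]  P^+=[0.0036]
step 2: x^-=[-1.3959]  P^-=[0.2236]  H_jac=[-2.7919]  S=[1.8530]  K=[-0.3369]  nu=[-4.2686]  x^+=[0.0422]  P^+=[0.0133]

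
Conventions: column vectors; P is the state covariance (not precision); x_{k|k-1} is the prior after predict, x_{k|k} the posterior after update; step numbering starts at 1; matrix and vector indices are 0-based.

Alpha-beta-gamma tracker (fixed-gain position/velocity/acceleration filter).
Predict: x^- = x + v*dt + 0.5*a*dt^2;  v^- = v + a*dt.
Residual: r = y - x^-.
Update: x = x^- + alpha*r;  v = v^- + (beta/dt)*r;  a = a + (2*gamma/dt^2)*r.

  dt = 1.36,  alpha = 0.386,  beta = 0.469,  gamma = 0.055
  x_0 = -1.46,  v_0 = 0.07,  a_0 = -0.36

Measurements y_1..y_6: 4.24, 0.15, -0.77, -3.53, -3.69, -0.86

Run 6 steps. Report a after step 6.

step 1: x_pred=-1.6977  r=5.9377  x^+=0.5942  v^+=1.6280  a^+=-0.0069
step 2: x_pred=2.8020  r=-2.6520  x^+=1.7783  v^+=0.7041  a^+=-0.1646
step 3: x_pred=2.5838  r=-3.3538  x^+=1.2892  v^+=-0.6763  a^+=-0.3640
step 4: x_pred=0.0328  r=-3.5628  x^+=-1.3424  v^+=-2.4000  a^+=-0.5759
step 5: x_pred=-5.1391  r=1.4491  x^+=-4.5797  v^+=-2.6836  a^+=-0.4898
step 6: x_pred=-8.6823  r=7.8223  x^+=-5.6629  v^+=-0.6521  a^+=-0.0245

a_post = -0.0245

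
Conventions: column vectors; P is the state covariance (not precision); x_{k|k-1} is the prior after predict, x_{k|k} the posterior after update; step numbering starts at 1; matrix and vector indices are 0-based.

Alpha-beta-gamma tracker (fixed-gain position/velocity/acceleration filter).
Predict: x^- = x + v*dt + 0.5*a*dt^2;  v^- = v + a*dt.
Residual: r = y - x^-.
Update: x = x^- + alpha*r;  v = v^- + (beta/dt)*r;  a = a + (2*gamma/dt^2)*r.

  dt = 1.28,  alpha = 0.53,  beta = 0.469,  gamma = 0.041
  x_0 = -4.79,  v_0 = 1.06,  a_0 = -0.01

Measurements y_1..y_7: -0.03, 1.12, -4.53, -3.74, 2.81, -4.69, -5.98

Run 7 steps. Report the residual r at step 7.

step 1: x_pred=-3.4414  r=3.4114  x^+=-1.6334  v^+=2.2972  a^+=0.1607
step 2: x_pred=1.4387  r=-0.3187  x^+=1.2698  v^+=2.3861  a^+=0.1448
step 3: x_pred=4.4426  r=-8.9726  x^+=-0.3129  v^+=-0.7162  a^+=-0.3043
step 4: x_pred=-1.4788  r=-2.2612  x^+=-2.6772  v^+=-1.9342  a^+=-0.4175
step 5: x_pred=-5.4950  r=8.3050  x^+=-1.0933  v^+=0.5745  a^+=-0.0018
step 6: x_pred=-0.3595  r=-4.3305  x^+=-2.6546  v^+=-1.0146  a^+=-0.2185
step 7: x_pred=-4.1323  r=-1.8477  x^+=-5.1116  v^+=-1.9713  a^+=-0.3110

resid = -1.8477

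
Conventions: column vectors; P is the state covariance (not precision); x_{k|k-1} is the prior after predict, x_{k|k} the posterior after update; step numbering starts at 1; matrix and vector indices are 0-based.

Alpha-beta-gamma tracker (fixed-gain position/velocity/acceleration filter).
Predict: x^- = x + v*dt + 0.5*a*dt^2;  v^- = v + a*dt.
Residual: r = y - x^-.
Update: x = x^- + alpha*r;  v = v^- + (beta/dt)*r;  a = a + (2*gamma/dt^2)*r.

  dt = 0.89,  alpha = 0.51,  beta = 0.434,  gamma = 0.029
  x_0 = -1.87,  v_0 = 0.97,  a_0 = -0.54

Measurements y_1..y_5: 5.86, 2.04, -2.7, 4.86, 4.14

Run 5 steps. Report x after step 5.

step 1: x_pred=-1.2206  r=7.0806  x^+=2.3905  v^+=3.9422  a^+=-0.0215
step 2: x_pred=5.8905  r=-3.8505  x^+=3.9268  v^+=2.0453  a^+=-0.3035
step 3: x_pred=5.6269  r=-8.3269  x^+=1.3802  v^+=-2.2853  a^+=-0.9132
step 4: x_pred=-1.0154  r=5.8754  x^+=1.9810  v^+=-0.2330  a^+=-0.4830
step 5: x_pred=1.5824  r=2.5576  x^+=2.8868  v^+=0.5843  a^+=-0.2957

x_post = 2.8868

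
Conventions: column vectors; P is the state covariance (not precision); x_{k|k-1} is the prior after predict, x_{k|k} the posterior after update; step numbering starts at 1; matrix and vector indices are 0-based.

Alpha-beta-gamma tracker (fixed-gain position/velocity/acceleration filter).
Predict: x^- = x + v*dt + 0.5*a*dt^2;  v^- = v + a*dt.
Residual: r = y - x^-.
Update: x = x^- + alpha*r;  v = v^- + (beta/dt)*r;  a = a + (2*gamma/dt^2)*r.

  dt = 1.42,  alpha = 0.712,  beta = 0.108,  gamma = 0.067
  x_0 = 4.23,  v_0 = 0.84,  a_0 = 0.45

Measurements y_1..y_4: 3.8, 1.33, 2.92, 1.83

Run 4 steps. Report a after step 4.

step 1: x_pred=5.8765  r=-2.0765  x^+=4.3980  v^+=1.3211  a^+=0.3120
step 2: x_pred=6.5885  r=-5.2585  x^+=2.8445  v^+=1.3642  a^+=-0.0374
step 3: x_pred=4.7438  r=-1.8238  x^+=3.4453  v^+=1.1723  a^+=-0.1587
step 4: x_pred=4.9500  r=-3.1200  x^+=2.7285  v^+=0.7097  a^+=-0.3660

a_post = -0.3660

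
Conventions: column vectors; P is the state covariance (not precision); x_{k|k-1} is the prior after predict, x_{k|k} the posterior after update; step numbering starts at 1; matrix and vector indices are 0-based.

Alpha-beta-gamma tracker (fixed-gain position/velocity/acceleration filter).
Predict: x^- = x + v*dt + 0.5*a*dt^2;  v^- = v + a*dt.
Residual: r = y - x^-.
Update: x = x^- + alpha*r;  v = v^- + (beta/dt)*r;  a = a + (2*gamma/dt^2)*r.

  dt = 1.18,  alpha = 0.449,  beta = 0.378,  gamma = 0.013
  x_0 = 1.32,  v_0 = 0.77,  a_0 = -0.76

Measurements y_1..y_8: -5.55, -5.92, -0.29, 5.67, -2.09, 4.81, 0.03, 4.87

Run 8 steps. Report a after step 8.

a_post = -0.4236

step 1: x_pred=1.6995  r=-7.2495  x^+=-1.5555  v^+=-2.4491  a^+=-0.8954
step 2: x_pred=-5.0688  r=-0.8512  x^+=-5.4510  v^+=-3.7783  a^+=-0.9113
step 3: x_pred=-10.5438  r=10.2538  x^+=-5.9398  v^+=-1.5689  a^+=-0.7198
step 4: x_pred=-8.2923  r=13.9623  x^+=-2.0232  v^+=2.0544  a^+=-0.4591
step 5: x_pred=0.0814  r=-2.1714  x^+=-0.8936  v^+=0.8171  a^+=-0.4996
step 6: x_pred=-0.2772  r=5.0872  x^+=2.0069  v^+=1.8572  a^+=-0.4046
step 7: x_pred=3.9167  r=-3.8867  x^+=2.1716  v^+=0.1347  a^+=-0.4772
step 8: x_pred=1.9982  r=2.8718  x^+=3.2877  v^+=0.4915  a^+=-0.4236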